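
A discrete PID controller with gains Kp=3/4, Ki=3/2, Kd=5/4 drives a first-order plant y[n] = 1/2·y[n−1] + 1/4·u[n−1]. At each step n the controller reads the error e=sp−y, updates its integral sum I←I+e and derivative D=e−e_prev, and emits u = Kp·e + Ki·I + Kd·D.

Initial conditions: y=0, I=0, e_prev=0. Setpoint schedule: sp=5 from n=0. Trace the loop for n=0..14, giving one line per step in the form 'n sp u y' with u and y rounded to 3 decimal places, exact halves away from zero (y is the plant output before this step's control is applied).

0 5 17.500 0.000
1 5 3.438 4.375
2 5 14.492 3.047
3 5 8.413 5.146
4 5 12.463 4.677
5 5 9.640 5.454
6 5 11.040 5.137
7 5 9.768 5.328
8 5 10.293 5.106
9 5 9.785 5.126
10 5 10.030 5.009
11 5 9.860 5.012
12 5 9.989 4.971
13 5 9.940 4.983
14 5 10.003 4.976

(exact arithmetic carried between steps; '≈' marks a value shown rounded to 6 d.p. or computed from one; I and e_prev carry over from the previous line; the table rounds u and y to 3 d.p., halves away from zero)
n=0: y=0, sp=5, e=sp−y=5; I=5, D=e−e_prev=5; u=3/4·5+3/2·5+5/4·5=17.5; next y=1/2·0+1/4·17.5=4.375
n=1: y=4.375, sp=5, e=sp−y=0.625; I=5.625, D=e−e_prev=-4.375; u=3/4·0.625+3/2·5.625+5/4·(-4.375)=3.4375; next y=1/2·4.375+1/4·3.4375=3.046875
n=2: y=3.046875, sp=5, e=sp−y=1.953125; I=7.578125, D=e−e_prev=1.328125; u=3/4·1.953125+3/2·7.578125+5/4·1.328125≈14.492188; next y=1/2·3.046875+1/4·14.492188≈5.146484
n=3: y≈5.146484, sp=5, e=sp−y≈-0.146484; I≈7.431641, D=e−e_prev≈-2.099609; u=3/4·(-0.146484)+3/2·7.431641+5/4·(-2.099609)≈8.413086; next y=1/2·5.146484+1/4·8.413086≈4.676514
n=4: y≈4.676514, sp=5, e=sp−y≈0.323486; I≈7.755127, D=e−e_prev≈0.469971; u=3/4·0.323486+3/2·7.755127+5/4·0.469971≈12.462769; next y=1/2·4.676514+1/4·12.462769≈5.453949
n=5: y≈5.453949, sp=5, e=sp−y≈-0.453949; I≈7.301178, D=e−e_prev≈-0.777435; u=3/4·(-0.453949)+3/2·7.301178+5/4·(-0.777435)≈9.639511; next y=1/2·5.453949+1/4·9.639511≈5.136852
n=6: y≈5.136852, sp=5, e=sp−y≈-0.136852; I≈7.164326, D=e−e_prev≈0.317097; u=3/4·(-0.136852)+3/2·7.164326+5/4·0.317097≈11.040220; next y=1/2·5.136852+1/4·11.040220≈5.328481
n=7: y≈5.328481, sp=5, e=sp−y≈-0.328481; I≈6.835845, D=e−e_prev≈-0.191629; u=3/4·(-0.328481)+3/2·6.835845+5/4·(-0.191629)≈9.767870; next y=1/2·5.328481+1/4·9.767870≈5.106208
n=8: y≈5.106208, sp=5, e=sp−y≈-0.106208; I≈6.729636, D=e−e_prev≈0.222273; u=3/4·(-0.106208)+3/2·6.729636+5/4·0.222273≈10.292640; next y=1/2·5.106208+1/4·10.292640≈5.126264
n=9: y≈5.126264, sp=5, e=sp−y≈-0.126264; I≈6.603372, D=e−e_prev≈-0.020056; u=3/4·(-0.126264)+3/2·6.603372+5/4·(-0.020056)≈9.785291; next y=1/2·5.126264+1/4·9.785291≈5.009455
n=10: y≈5.009455, sp=5, e=sp−y≈-0.009455; I≈6.593918, D=e−e_prev≈0.116809; u=3/4·(-0.009455)+3/2·6.593918+5/4·0.116809≈10.029797; next y=1/2·5.009455+1/4·10.029797≈5.012177
n=11: y≈5.012177, sp=5, e=sp−y≈-0.012177; I≈6.581741, D=e−e_prev≈-0.002722; u=3/4·(-0.012177)+3/2·6.581741+5/4·(-0.002722)≈9.860077; next y=1/2·5.012177+1/4·9.860077≈4.971107
n=12: y≈4.971107, sp=5, e=sp−y≈0.028893; I≈6.610634, D=e−e_prev≈0.041069; u=3/4·0.028893+3/2·6.610634+5/4·0.041069≈9.988956; next y=1/2·4.971107+1/4·9.988956≈4.982793
n=13: y≈4.982793, sp=5, e=sp−y≈0.017207; I≈6.627841, D=e−e_prev≈-0.011685; u=3/4·0.017207+3/2·6.627841+5/4·(-0.011685)≈9.940060; next y=1/2·4.982793+1/4·9.940060≈4.976411
n=14: y≈4.976411, sp=5, e=sp−y≈0.023589; I≈6.651429, D=e−e_prev≈0.006381; u=3/4·0.023589+3/2·6.651429+5/4·0.006381≈10.002812; next y=1/2·4.976411+1/4·10.002812≈4.988909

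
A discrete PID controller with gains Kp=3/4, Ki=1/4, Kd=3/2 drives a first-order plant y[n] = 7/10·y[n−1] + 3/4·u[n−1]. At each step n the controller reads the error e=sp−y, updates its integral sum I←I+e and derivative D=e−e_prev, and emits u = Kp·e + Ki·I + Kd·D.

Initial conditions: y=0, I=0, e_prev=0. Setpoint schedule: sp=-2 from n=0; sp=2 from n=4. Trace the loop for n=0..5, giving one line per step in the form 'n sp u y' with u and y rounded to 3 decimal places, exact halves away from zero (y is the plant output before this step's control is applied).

(exact arithmetic carried between steps; '≈' marks a value shown rounded to 6 d.p. or computed from one; I and e_prev carry over from the previous line; the table rounds u and y to 3 d.p., halves away from zero)
n=0: y=0, sp=-2, e=sp−y=-2; I=-2, D=e−e_prev=-2; u=3/4·(-2)+1/4·(-2)+3/2·(-2)=-5; next y=7/10·0+3/4·(-5)=-3.75
n=1: y=-3.75, sp=-2, e=sp−y=1.75; I=-0.25, D=e−e_prev=3.75; u=3/4·1.75+1/4·(-0.25)+3/2·3.75=6.875; next y=7/10·(-3.75)+3/4·6.875=2.53125
n=2: y=2.53125, sp=-2, e=sp−y=-4.53125; I=-4.78125, D=e−e_prev=-6.28125; u=3/4·(-4.53125)+1/4·(-4.78125)+3/2·(-6.28125)=-14.015625; next y=7/10·2.53125+3/4·(-14.015625)≈-8.739844
n=3: y≈-8.739844, sp=-2, e=sp−y≈6.739844; I≈1.958594, D=e−e_prev≈11.271094; u=3/4·6.739844+1/4·1.958594+3/2·11.271094≈22.451172; next y=7/10·(-8.739844)+3/4·22.451172≈10.720488
n=4: y≈10.720488, sp=2, e=sp−y≈-8.720488; I≈-6.761895, D=e−e_prev≈-15.460332; u=3/4·(-8.720488)+1/4·(-6.761895)+3/2·(-15.460332)≈-31.421338; next y=7/10·10.720488+3/4·(-31.421338)≈-16.061662
n=5: y≈-16.061662, sp=2, e=sp−y≈18.061662; I≈11.299767, D=e−e_prev≈26.782150; u=3/4·18.061662+1/4·11.299767+3/2·26.782150≈56.544413; next y=7/10·(-16.061662)+3/4·56.544413≈31.165146

0 -2 -5.000 0.000
1 -2 6.875 -3.750
2 -2 -14.016 2.531
3 -2 22.451 -8.740
4 2 -31.421 10.720
5 2 56.544 -16.062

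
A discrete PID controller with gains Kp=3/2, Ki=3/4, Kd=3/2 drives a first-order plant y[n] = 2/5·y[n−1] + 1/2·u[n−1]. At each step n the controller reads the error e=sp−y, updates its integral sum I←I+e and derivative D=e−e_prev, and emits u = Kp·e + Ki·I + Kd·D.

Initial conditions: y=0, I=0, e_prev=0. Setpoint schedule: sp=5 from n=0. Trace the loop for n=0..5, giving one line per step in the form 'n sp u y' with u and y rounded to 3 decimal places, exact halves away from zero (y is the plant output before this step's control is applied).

(exact arithmetic carried between steps; '≈' marks a value shown rounded to 6 d.p. or computed from one; I and e_prev carry over from the previous line; the table rounds u and y to 3 d.p., halves away from zero)
n=0: y=0, sp=5, e=sp−y=5; I=5, D=e−e_prev=5; u=3/2·5+3/4·5+3/2·5=18.75; next y=2/5·0+1/2·18.75=9.375
n=1: y=9.375, sp=5, e=sp−y=-4.375; I=0.625, D=e−e_prev=-9.375; u=3/2·(-4.375)+3/4·0.625+3/2·(-9.375)=-20.15625; next y=2/5·9.375+1/2·(-20.15625)=-6.328125
n=2: y=-6.328125, sp=5, e=sp−y=11.328125; I=11.953125, D=e−e_prev=15.703125; u=3/2·11.328125+3/4·11.953125+3/2·15.703125≈49.511719; next y=2/5·(-6.328125)+1/2·49.511719≈22.224609
n=3: y≈22.224609, sp=5, e=sp−y≈-17.224609; I≈-5.271484, D=e−e_prev≈-28.552734; u=3/2·(-17.224609)+3/4·(-5.271484)+3/2·(-28.552734)≈-72.619629; next y=2/5·22.224609+1/2·(-72.619629)≈-27.419971
n=4: y≈-27.419971, sp=5, e=sp−y≈32.419971; I≈27.148486, D=e−e_prev≈49.644580; u=3/2·32.419971+3/4·27.148486+3/2·49.644580≈143.458191; next y=2/5·(-27.419971)+1/2·143.458191≈60.761107
n=5: y≈60.761107, sp=5, e=sp−y≈-55.761107; I≈-28.612621, D=e−e_prev≈-88.181078; u=3/2·(-55.761107)+3/4·(-28.612621)+3/2·(-88.181078)≈-237.372743; next y=2/5·60.761107+1/2·(-237.372743)≈-94.381929

0 5 18.750 0.000
1 5 -20.156 9.375
2 5 49.512 -6.328
3 5 -72.620 22.225
4 5 143.458 -27.420
5 5 -237.373 60.761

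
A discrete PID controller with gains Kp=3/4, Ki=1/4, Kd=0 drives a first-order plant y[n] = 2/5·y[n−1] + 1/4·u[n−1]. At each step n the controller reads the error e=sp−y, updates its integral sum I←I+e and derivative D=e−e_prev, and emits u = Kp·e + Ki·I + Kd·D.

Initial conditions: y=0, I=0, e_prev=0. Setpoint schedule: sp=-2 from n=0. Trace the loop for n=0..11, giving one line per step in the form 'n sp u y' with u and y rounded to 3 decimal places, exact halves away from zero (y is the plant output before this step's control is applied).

0 -2 -2.000 0.000
1 -2 -2.000 -0.500
2 -2 -2.175 -0.700
3 -2 -2.376 -0.824
4 -2 -2.571 -0.924
5 -2 -2.751 -1.012
6 -2 -2.918 -1.093
7 -2 -3.071 -1.166
8 -2 -3.211 -1.234
9 -2 -3.340 -1.296
10 -2 -3.459 -1.354
11 -2 -3.568 -1.406

(exact arithmetic carried between steps; '≈' marks a value shown rounded to 6 d.p. or computed from one; I and e_prev carry over from the previous line; the table rounds u and y to 3 d.p., halves away from zero)
n=0: y=0, sp=-2, e=sp−y=-2; I=-2, D=e−e_prev=-2; u=3/4·(-2)+1/4·(-2)+0·(-2)=-2; next y=2/5·0+1/4·(-2)=-0.5
n=1: y=-0.5, sp=-2, e=sp−y=-1.5; I=-3.5, D=e−e_prev=0.5; u=3/4·(-1.5)+1/4·(-3.5)+0·0.5=-2; next y=2/5·(-0.5)+1/4·(-2)=-0.7
n=2: y=-0.7, sp=-2, e=sp−y=-1.3; I=-4.8, D=e−e_prev=0.2; u=3/4·(-1.3)+1/4·(-4.8)+0·0.2=-2.175; next y=2/5·(-0.7)+1/4·(-2.175)=-0.82375
n=3: y=-0.82375, sp=-2, e=sp−y=-1.17625; I=-5.97625, D=e−e_prev=0.12375; u=3/4·(-1.17625)+1/4·(-5.97625)+0·0.12375=-2.37625; next y=2/5·(-0.82375)+1/4·(-2.37625)≈-0.923563
n=4: y≈-0.923563, sp=-2, e=sp−y≈-1.076438; I≈-7.052688, D=e−e_prev≈0.099813; u=3/4·(-1.076438)+1/4·(-7.052688)+0·0.099813≈-2.5705; next y=2/5·(-0.923563)+1/4·(-2.5705)≈-1.01205
n=5: y=-1.01205, sp=-2, e=sp−y=-0.98795; I≈-8.040638, D=e−e_prev≈0.088488; u=3/4·(-0.98795)+1/4·(-8.040638)+0·0.088488≈-2.751122; next y=2/5·(-1.01205)+1/4·(-2.751122)≈-1.092600
n=6: y≈-1.092600, sp=-2, e=sp−y≈-0.907400; I≈-8.948037, D=e−e_prev≈0.080550; u=3/4·(-0.907400)+1/4·(-8.948037)+0·0.080550≈-2.917559; next y=2/5·(-1.092600)+1/4·(-2.917559)≈-1.166430
n=7: y≈-1.166430, sp=-2, e=sp−y≈-0.833570; I≈-9.781607, D=e−e_prev≈0.073829; u=3/4·(-0.833570)+1/4·(-9.781607)+0·0.073829≈-3.070579; next y=2/5·(-1.166430)+1/4·(-3.070579)≈-1.234217
n=8: y≈-1.234217, sp=-2, e=sp−y≈-0.765783; I≈-10.547390, D=e−e_prev≈0.067787; u=3/4·(-0.765783)+1/4·(-10.547390)+0·0.067787≈-3.211185; next y=2/5·(-1.234217)+1/4·(-3.211185)≈-1.296483
n=9: y≈-1.296483, sp=-2, e=sp−y≈-0.703517; I≈-11.250907, D=e−e_prev≈0.062266; u=3/4·(-0.703517)+1/4·(-11.250907)+0·0.062266≈-3.340365; next y=2/5·(-1.296483)+1/4·(-3.340365)≈-1.353684
n=10: y≈-1.353684, sp=-2, e=sp−y≈-0.646316; I≈-11.897223, D=e−e_prev≈0.057201; u=3/4·(-0.646316)+1/4·(-11.897223)+0·0.057201≈-3.459042; next y=2/5·(-1.353684)+1/4·(-3.459042)≈-1.406234
n=11: y≈-1.406234, sp=-2, e=sp−y≈-0.593766; I≈-12.490989, D=e−e_prev≈0.052550; u=3/4·(-0.593766)+1/4·(-12.490989)+0·0.052550≈-3.568071; next y=2/5·(-1.406234)+1/4·(-3.568071)≈-1.454512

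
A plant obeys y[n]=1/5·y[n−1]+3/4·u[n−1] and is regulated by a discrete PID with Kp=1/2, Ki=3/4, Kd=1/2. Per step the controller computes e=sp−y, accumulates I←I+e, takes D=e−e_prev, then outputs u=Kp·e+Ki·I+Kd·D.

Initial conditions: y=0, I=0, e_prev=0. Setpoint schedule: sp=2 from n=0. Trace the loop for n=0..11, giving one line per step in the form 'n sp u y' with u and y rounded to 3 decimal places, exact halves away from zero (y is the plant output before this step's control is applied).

0 2 3.500 0.000
1 2 -0.594 2.625
2 2 4.704 0.080
3 2 -1.191 3.544
4 2 5.908 -0.184
5 2 -2.330 4.394
6 2 7.374 -0.869
7 2 -4.001 5.357
8 2 9.345 -1.929
9 2 -6.317 6.623
10 2 12.055 -3.413
11 2 -9.504 8.358

(exact arithmetic carried between steps; '≈' marks a value shown rounded to 6 d.p. or computed from one; I and e_prev carry over from the previous line; the table rounds u and y to 3 d.p., halves away from zero)
n=0: y=0, sp=2, e=sp−y=2; I=2, D=e−e_prev=2; u=1/2·2+3/4·2+1/2·2=3.5; next y=1/5·0+3/4·3.5=2.625
n=1: y=2.625, sp=2, e=sp−y=-0.625; I=1.375, D=e−e_prev=-2.625; u=1/2·(-0.625)+3/4·1.375+1/2·(-2.625)=-0.59375; next y=1/5·2.625+3/4·(-0.59375)≈0.079688
n=2: y≈0.079688, sp=2, e=sp−y≈1.920313; I≈3.295313, D=e−e_prev≈2.545313; u=1/2·1.920313+3/4·3.295313+1/2·2.545313≈4.704297; next y=1/5·0.079688+3/4·4.704297≈3.544160
n=3: y≈3.544160, sp=2, e=sp−y≈-1.544160; I≈1.751152, D=e−e_prev≈-3.464473; u=1/2·(-1.544160)+3/4·1.751152+1/2·(-3.464473)≈-1.190952; next y=1/5·3.544160+3/4·(-1.190952)≈-0.184382
n=4: y≈-0.184382, sp=2, e=sp−y≈2.184382; I≈3.935534, D=e−e_prev≈3.728542; u=1/2·2.184382+3/4·3.935534+1/2·3.728542≈5.908113; next y=1/5·(-0.184382)+3/4·5.908113≈4.394208
n=5: y≈4.394208, sp=2, e=sp−y≈-2.394208; I≈1.541326, D=e−e_prev≈-4.578590; u=1/2·(-2.394208)+3/4·1.541326+1/2·(-4.578590)≈-2.330405; next y=1/5·4.394208+3/4·(-2.330405)≈-0.868962
n=6: y≈-0.868962, sp=2, e=sp−y≈2.868962; I≈4.410288, D=e−e_prev≈5.263170; u=1/2·2.868962+3/4·4.410288+1/2·5.263170≈7.373782; next y=1/5·(-0.868962)+3/4·7.373782≈5.356544
n=7: y≈5.356544, sp=2, e=sp−y≈-3.356544; I≈1.053744, D=e−e_prev≈-6.225506; u=1/2·(-3.356544)+3/4·1.053744+1/2·(-6.225506)≈-4.000717; next y=1/5·5.356544+3/4·(-4.000717)≈-1.929229
n=8: y≈-1.929229, sp=2, e=sp−y≈3.929229; I≈4.982973, D=e−e_prev≈7.285773; u=1/2·3.929229+3/4·4.982973+1/2·7.285773≈9.344731; next y=1/5·(-1.929229)+3/4·9.344731≈6.622702
n=9: y≈6.622702, sp=2, e=sp−y≈-4.622702; I≈0.360271, D=e−e_prev≈-8.551931; u=1/2·(-4.622702)+3/4·0.360271+1/2·(-8.551931)≈-6.317114; next y=1/5·6.622702+3/4·(-6.317114)≈-3.413295
n=10: y≈-3.413295, sp=2, e=sp−y≈5.413295; I≈5.773566, D=e−e_prev≈10.035997; u=1/2·5.413295+3/4·5.773566+1/2·10.035997≈12.054820; next y=1/5·(-3.413295)+3/4·12.054820≈8.358456
n=11: y≈8.358456, sp=2, e=sp−y≈-6.358456; I≈-0.584891, D=e−e_prev≈-11.771751; u=1/2·(-6.358456)+3/4·(-0.584891)+1/2·(-11.771751)≈-9.503772; next y=1/5·8.358456+3/4·(-9.503772)≈-5.456138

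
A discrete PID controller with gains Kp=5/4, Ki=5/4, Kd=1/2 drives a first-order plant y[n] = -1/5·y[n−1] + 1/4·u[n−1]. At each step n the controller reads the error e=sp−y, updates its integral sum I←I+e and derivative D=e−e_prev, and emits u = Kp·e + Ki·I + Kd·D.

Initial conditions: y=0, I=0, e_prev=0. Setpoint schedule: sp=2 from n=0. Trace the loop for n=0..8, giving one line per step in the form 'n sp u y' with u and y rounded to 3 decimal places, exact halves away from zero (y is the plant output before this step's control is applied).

0 2 6.000 0.000
1 2 3.000 1.500
2 2 7.525 0.450
3 2 4.914 1.791
4 2 8.609 0.870
5 2 6.237 1.978
6 2 9.262 1.164
7 2 7.142 2.083
8 2 9.640 1.369

(exact arithmetic carried between steps; '≈' marks a value shown rounded to 6 d.p. or computed from one; I and e_prev carry over from the previous line; the table rounds u and y to 3 d.p., halves away from zero)
n=0: y=0, sp=2, e=sp−y=2; I=2, D=e−e_prev=2; u=5/4·2+5/4·2+1/2·2=6; next y=-1/5·0+1/4·6=1.5
n=1: y=1.5, sp=2, e=sp−y=0.5; I=2.5, D=e−e_prev=-1.5; u=5/4·0.5+5/4·2.5+1/2·(-1.5)=3; next y=-1/5·1.5+1/4·3=0.45
n=2: y=0.45, sp=2, e=sp−y=1.55; I=4.05, D=e−e_prev=1.05; u=5/4·1.55+5/4·4.05+1/2·1.05=7.525; next y=-1/5·0.45+1/4·7.525=1.79125
n=3: y=1.79125, sp=2, e=sp−y=0.20875; I=4.25875, D=e−e_prev=-1.34125; u=5/4·0.20875+5/4·4.25875+1/2·(-1.34125)=4.91375; next y=-1/5·1.79125+1/4·4.91375≈0.870188
n=4: y≈0.870188, sp=2, e=sp−y≈1.129813; I≈5.388563, D=e−e_prev≈0.921063; u=5/4·1.129813+5/4·5.388563+1/2·0.921063≈8.6085; next y=-1/5·0.870188+1/4·8.6085≈1.978088
n=5: y≈1.978088, sp=2, e=sp−y≈0.021913; I≈5.410475, D=e−e_prev≈-1.1079; u=5/4·0.021913+5/4·5.410475+1/2·(-1.1079)≈6.236534; next y=-1/5·1.978088+1/4·6.236534≈1.163516
n=6: y≈1.163516, sp=2, e=sp−y≈0.836484; I≈6.246959, D=e−e_prev≈0.814571; u=5/4·0.836484+5/4·6.246959+1/2·0.814571≈9.261589; next y=-1/5·1.163516+1/4·9.261589≈2.082694
n=7: y≈2.082694, sp=2, e=sp−y≈-0.082694; I≈6.164265, D=e−e_prev≈-0.919178; u=5/4·(-0.082694)+5/4·6.164265+1/2·(-0.919178)≈7.142374; next y=-1/5·2.082694+1/4·7.142374≈1.369055
n=8: y≈1.369055, sp=2, e=sp−y≈0.630945; I≈6.795210, D=e−e_prev≈0.713639; u=5/4·0.630945+5/4·6.795210+1/2·0.713639≈9.639514; next y=-1/5·1.369055+1/4·9.639514≈2.136067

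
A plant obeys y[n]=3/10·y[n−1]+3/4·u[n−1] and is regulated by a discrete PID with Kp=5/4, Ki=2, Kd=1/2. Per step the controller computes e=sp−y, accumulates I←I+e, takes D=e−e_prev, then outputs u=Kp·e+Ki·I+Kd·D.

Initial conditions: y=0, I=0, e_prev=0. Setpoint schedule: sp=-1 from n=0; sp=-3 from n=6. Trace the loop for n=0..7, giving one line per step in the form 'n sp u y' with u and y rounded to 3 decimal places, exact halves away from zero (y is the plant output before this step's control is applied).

(exact arithmetic carried between steps; '≈' marks a value shown rounded to 6 d.p. or computed from one; I and e_prev carry over from the previous line; the table rounds u and y to 3 d.p., halves away from zero)
n=0: y=0, sp=-1, e=sp−y=-1; I=-1, D=e−e_prev=-1; u=5/4·(-1)+2·(-1)+1/2·(-1)=-3.75; next y=3/10·0+3/4·(-3.75)=-2.8125
n=1: y=-2.8125, sp=-1, e=sp−y=1.8125; I=0.8125, D=e−e_prev=2.8125; u=5/4·1.8125+2·0.8125+1/2·2.8125=5.296875; next y=3/10·(-2.8125)+3/4·5.296875≈3.128906
n=2: y≈3.128906, sp=-1, e=sp−y≈-4.128906; I≈-3.316406, D=e−e_prev≈-5.941406; u=5/4·(-4.128906)+2·(-3.316406)+1/2·(-5.941406)≈-14.764648; next y=3/10·3.128906+3/4·(-14.764648)≈-10.134814
n=3: y≈-10.134814, sp=-1, e=sp−y≈9.134814; I≈5.818408, D=e−e_prev≈13.263721; u=5/4·9.134814+2·5.818408+1/2·13.263721≈29.687195; next y=3/10·(-10.134814)+3/4·29.687195≈19.224952
n=4: y≈19.224952, sp=-1, e=sp−y≈-20.224952; I≈-14.406544, D=e−e_prev≈-29.359766; u=5/4·(-20.224952)+2·(-14.406544)+1/2·(-29.359766)≈-68.774160; next y=3/10·19.224952+3/4·(-68.774160)≈-45.813134
n=5: y≈-45.813134, sp=-1, e=sp−y≈44.813134; I≈30.406591, D=e−e_prev≈65.038086; u=5/4·44.813134+2·30.406591+1/2·65.038086≈149.348643; next y=3/10·(-45.813134)+3/4·149.348643≈98.267542
n=6: y≈98.267542, sp=-3, e=sp−y≈-101.267542; I≈-70.860951, D=e−e_prev≈-146.080676; u=5/4·(-101.267542)+2·(-70.860951)+1/2·(-146.080676)≈-341.346668; next y=3/10·98.267542+3/4·(-341.346668)≈-226.529738
n=7: y≈-226.529738, sp=-3, e=sp−y≈223.529738; I≈152.668787, D=e−e_prev≈324.797280; u=5/4·223.529738+2·152.668787+1/2·324.797280≈747.148387; next y=3/10·(-226.529738)+3/4·747.148387≈492.402369

0 -1 -3.750 0.000
1 -1 5.297 -2.813
2 -1 -14.765 3.129
3 -1 29.687 -10.135
4 -1 -68.774 19.225
5 -1 149.349 -45.813
6 -3 -341.347 98.268
7 -3 747.148 -226.530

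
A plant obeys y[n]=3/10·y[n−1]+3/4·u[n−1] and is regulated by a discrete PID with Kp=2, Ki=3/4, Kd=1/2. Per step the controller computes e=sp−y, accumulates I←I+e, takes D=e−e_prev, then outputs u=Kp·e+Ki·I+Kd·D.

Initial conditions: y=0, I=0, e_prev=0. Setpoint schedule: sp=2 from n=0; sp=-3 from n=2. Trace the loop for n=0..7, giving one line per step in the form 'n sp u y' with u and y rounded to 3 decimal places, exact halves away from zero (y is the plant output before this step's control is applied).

0 2 6.500 0.000
1 2 -8.844 4.875
2 -3 7.835 -5.170
3 -3 -23.920 4.325
4 -3 43.478 -16.642
5 -3 -100.613 27.616
6 -3 206.624 -67.175
7 -3 -449.110 134.816

(exact arithmetic carried between steps; '≈' marks a value shown rounded to 6 d.p. or computed from one; I and e_prev carry over from the previous line; the table rounds u and y to 3 d.p., halves away from zero)
n=0: y=0, sp=2, e=sp−y=2; I=2, D=e−e_prev=2; u=2·2+3/4·2+1/2·2=6.5; next y=3/10·0+3/4·6.5=4.875
n=1: y=4.875, sp=2, e=sp−y=-2.875; I=-0.875, D=e−e_prev=-4.875; u=2·(-2.875)+3/4·(-0.875)+1/2·(-4.875)=-8.84375; next y=3/10·4.875+3/4·(-8.84375)≈-5.170313
n=2: y≈-5.170313, sp=-3, e=sp−y≈2.170313; I≈1.295313, D=e−e_prev≈5.045313; u=2·2.170313+3/4·1.295313+1/2·5.045313≈7.834766; next y=3/10·(-5.170313)+3/4·7.834766≈4.324980
n=3: y≈4.324980, sp=-3, e=sp−y≈-7.324980; I≈-6.029668, D=e−e_prev≈-9.495293; u=2·(-7.324980)+3/4·(-6.029668)+1/2·(-9.495293)≈-23.919858; next y=3/10·4.324980+3/4·(-23.919858)≈-16.642400
n=4: y≈-16.642400, sp=-3, e=sp−y≈13.642400; I≈7.612732, D=e−e_prev≈20.967380; u=2·13.642400+3/4·7.612732+1/2·20.967380≈43.478038; next y=3/10·(-16.642400)+3/4·43.478038≈27.615809
n=5: y≈27.615809, sp=-3, e=sp−y≈-30.615809; I≈-23.003077, D=e−e_prev≈-44.258208; u=2·(-30.615809)+3/4·(-23.003077)+1/2·(-44.258208)≈-100.613029; next y=3/10·27.615809+3/4·(-100.613029)≈-67.175029
n=6: y≈-67.175029, sp=-3, e=sp−y≈64.175029; I≈41.171952, D=e−e_prev≈94.790838; u=2·64.175029+3/4·41.171952+1/2·94.790838≈206.624442; next y=3/10·(-67.175029)+3/4·206.624442≈134.815823
n=7: y≈134.815823, sp=-3, e=sp−y≈-137.815823; I≈-96.643870, D=e−e_prev≈-201.990852; u=2·(-137.815823)+3/4·(-96.643870)+1/2·(-201.990852)≈-449.109975; next y=3/10·134.815823+3/4·(-449.109975)≈-296.387734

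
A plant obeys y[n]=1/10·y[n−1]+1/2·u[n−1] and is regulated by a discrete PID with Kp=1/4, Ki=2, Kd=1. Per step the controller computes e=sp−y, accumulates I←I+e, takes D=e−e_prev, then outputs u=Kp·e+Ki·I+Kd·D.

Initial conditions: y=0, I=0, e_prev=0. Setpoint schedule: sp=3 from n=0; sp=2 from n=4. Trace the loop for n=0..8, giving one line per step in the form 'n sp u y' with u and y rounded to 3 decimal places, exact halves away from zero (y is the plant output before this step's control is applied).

0 3 9.750 0.000
1 3 -3.094 4.875
2 3 17.318 -1.059
3 3 -11.738 8.553
4 2 27.610 -5.014
5 2 -30.461 13.304
6 2 53.661 -13.900
7 2 -69.600 25.441
8 2 110.373 -32.256

(exact arithmetic carried between steps; '≈' marks a value shown rounded to 6 d.p. or computed from one; I and e_prev carry over from the previous line; the table rounds u and y to 3 d.p., halves away from zero)
n=0: y=0, sp=3, e=sp−y=3; I=3, D=e−e_prev=3; u=1/4·3+2·3+1·3=9.75; next y=1/10·0+1/2·9.75=4.875
n=1: y=4.875, sp=3, e=sp−y=-1.875; I=1.125, D=e−e_prev=-4.875; u=1/4·(-1.875)+2·1.125+1·(-4.875)=-3.09375; next y=1/10·4.875+1/2·(-3.09375)=-1.059375
n=2: y=-1.059375, sp=3, e=sp−y=4.059375; I=5.184375, D=e−e_prev=5.934375; u=1/4·4.059375+2·5.184375+1·5.934375≈17.317969; next y=1/10·(-1.059375)+1/2·17.317969≈8.553047
n=3: y≈8.553047, sp=3, e=sp−y≈-5.553047; I≈-0.368672, D=e−e_prev≈-9.612422; u=1/4·(-5.553047)+2·(-0.368672)+1·(-9.612422)≈-11.738027; next y=1/10·8.553047+1/2·(-11.738027)≈-5.013709
n=4: y≈-5.013709, sp=2, e=sp−y≈7.013709; I≈6.645037, D=e−e_prev≈12.566756; u=1/4·7.013709+2·6.645037+1·12.566756≈27.610257; next y=1/10·(-5.013709)+1/2·27.610257≈13.303758
n=5: y≈13.303758, sp=2, e=sp−y≈-11.303758; I≈-4.658721, D=e−e_prev≈-18.317467; u=1/4·(-11.303758)+2·(-4.658721)+1·(-18.317467)≈-30.460847; next y=1/10·13.303758+1/2·(-30.460847)≈-13.900048
n=6: y≈-13.900048, sp=2, e=sp−y≈15.900048; I≈11.241327, D=e−e_prev≈27.203806; u=1/4·15.900048+2·11.241327+1·27.203806≈53.661472; next y=1/10·(-13.900048)+1/2·53.661472≈25.440731
n=7: y≈25.440731, sp=2, e=sp−y≈-23.440731; I≈-12.199404, D=e−e_prev≈-39.340779; u=1/4·(-23.440731)+2·(-12.199404)+1·(-39.340779)≈-69.599770; next y=1/10·25.440731+1/2·(-69.599770)≈-32.255812
n=8: y≈-32.255812, sp=2, e=sp−y≈34.255812; I≈22.056408, D=e−e_prev≈57.696543; u=1/4·34.255812+2·22.056408+1·57.696543≈110.373312; next y=1/10·(-32.255812)+1/2·110.373312≈51.961075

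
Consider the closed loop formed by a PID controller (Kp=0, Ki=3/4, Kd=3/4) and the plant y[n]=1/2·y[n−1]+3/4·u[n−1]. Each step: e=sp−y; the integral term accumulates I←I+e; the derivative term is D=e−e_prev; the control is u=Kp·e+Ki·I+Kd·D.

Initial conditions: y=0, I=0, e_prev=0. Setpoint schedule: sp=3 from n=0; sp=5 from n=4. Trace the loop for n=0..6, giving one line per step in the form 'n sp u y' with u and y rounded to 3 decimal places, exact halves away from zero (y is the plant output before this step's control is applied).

0 3 4.500 0.000
1 3 -0.563 3.375
2 3 4.852 1.266
3 3 0.062 4.271
4 5 7.497 2.182
5 5 -0.254 6.713
6 5 7.180 3.166

(exact arithmetic carried between steps; '≈' marks a value shown rounded to 6 d.p. or computed from one; I and e_prev carry over from the previous line; the table rounds u and y to 3 d.p., halves away from zero)
n=0: y=0, sp=3, e=sp−y=3; I=3, D=e−e_prev=3; u=0·3+3/4·3+3/4·3=4.5; next y=1/2·0+3/4·4.5=3.375
n=1: y=3.375, sp=3, e=sp−y=-0.375; I=2.625, D=e−e_prev=-3.375; u=0·(-0.375)+3/4·2.625+3/4·(-3.375)=-0.5625; next y=1/2·3.375+3/4·(-0.5625)=1.265625
n=2: y=1.265625, sp=3, e=sp−y=1.734375; I=4.359375, D=e−e_prev=2.109375; u=0·1.734375+3/4·4.359375+3/4·2.109375≈4.851563; next y=1/2·1.265625+3/4·4.851563≈4.271484
n=3: y≈4.271484, sp=3, e=sp−y≈-1.271484; I≈3.087891, D=e−e_prev≈-3.005859; u=0·(-1.271484)+3/4·3.087891+3/4·(-3.005859)≈0.061523; next y=1/2·4.271484+3/4·0.061523≈2.181885
n=4: y≈2.181885, sp=5, e=sp−y≈2.818115; I≈5.906006, D=e−e_prev≈4.089600; u=0·2.818115+3/4·5.906006+3/4·4.089600≈7.496704; next y=1/2·2.181885+3/4·7.496704≈6.713470
n=5: y≈6.713470, sp=5, e=sp−y≈-1.713470; I≈4.192535, D=e−e_prev≈-4.531586; u=0·(-1.713470)+3/4·4.192535+3/4·(-4.531586)≈-0.254288; next y=1/2·6.713470+3/4·(-0.254288)≈3.166019
n=6: y≈3.166019, sp=5, e=sp−y≈1.833981; I≈6.026516, D=e−e_prev≈3.547451; u=0·1.833981+3/4·6.026516+3/4·3.547451≈7.180475; next y=1/2·3.166019+3/4·7.180475≈6.968366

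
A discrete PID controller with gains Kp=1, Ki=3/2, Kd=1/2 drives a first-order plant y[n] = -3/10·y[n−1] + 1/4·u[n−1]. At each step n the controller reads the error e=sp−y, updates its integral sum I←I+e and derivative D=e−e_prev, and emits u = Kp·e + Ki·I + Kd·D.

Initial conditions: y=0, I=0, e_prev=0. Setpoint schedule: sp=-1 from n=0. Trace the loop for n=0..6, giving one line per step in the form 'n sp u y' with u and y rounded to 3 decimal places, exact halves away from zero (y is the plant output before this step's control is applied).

(exact arithmetic carried between steps; '≈' marks a value shown rounded to 6 d.p. or computed from one; I and e_prev carry over from the previous line; the table rounds u and y to 3 d.p., halves away from zero)
n=0: y=0, sp=-1, e=sp−y=-1; I=-1, D=e−e_prev=-1; u=1·(-1)+3/2·(-1)+1/2·(-1)=-3; next y=-3/10·0+1/4·(-3)=-0.75
n=1: y=-0.75, sp=-1, e=sp−y=-0.25; I=-1.25, D=e−e_prev=0.75; u=1·(-0.25)+3/2·(-1.25)+1/2·0.75=-1.75; next y=-3/10·(-0.75)+1/4·(-1.75)=-0.2125
n=2: y=-0.2125, sp=-1, e=sp−y=-0.7875; I=-2.0375, D=e−e_prev=-0.5375; u=1·(-0.7875)+3/2·(-2.0375)+1/2·(-0.5375)=-4.1125; next y=-3/10·(-0.2125)+1/4·(-4.1125)=-0.964375
n=3: y=-0.964375, sp=-1, e=sp−y=-0.035625; I=-2.073125, D=e−e_prev=0.751875; u=1·(-0.035625)+3/2·(-2.073125)+1/2·0.751875=-2.769375; next y=-3/10·(-0.964375)+1/4·(-2.769375)≈-0.403031
n=4: y≈-0.403031, sp=-1, e=sp−y≈-0.596969; I≈-2.670094, D=e−e_prev≈-0.561344; u=1·(-0.596969)+3/2·(-2.670094)+1/2·(-0.561344)≈-4.882781; next y=-3/10·(-0.403031)+1/4·(-4.882781)≈-1.099786
n=5: y≈-1.099786, sp=-1, e=sp−y≈0.099786; I≈-2.570308, D=e−e_prev≈0.696755; u=1·0.099786+3/2·(-2.570308)+1/2·0.696755≈-3.407298; next y=-3/10·(-1.099786)+1/4·(-3.407298)≈-0.521889
n=6: y≈-0.521889, sp=-1, e=sp−y≈-0.478111; I≈-3.048419, D=e−e_prev≈-0.577897; u=1·(-0.478111)+3/2·(-3.048419)+1/2·(-0.577897)≈-5.339688; next y=-3/10·(-0.521889)+1/4·(-5.339688)≈-1.178355

0 -1 -3.000 0.000
1 -1 -1.750 -0.750
2 -1 -4.113 -0.213
3 -1 -2.769 -0.964
4 -1 -4.883 -0.403
5 -1 -3.407 -1.100
6 -1 -5.340 -0.522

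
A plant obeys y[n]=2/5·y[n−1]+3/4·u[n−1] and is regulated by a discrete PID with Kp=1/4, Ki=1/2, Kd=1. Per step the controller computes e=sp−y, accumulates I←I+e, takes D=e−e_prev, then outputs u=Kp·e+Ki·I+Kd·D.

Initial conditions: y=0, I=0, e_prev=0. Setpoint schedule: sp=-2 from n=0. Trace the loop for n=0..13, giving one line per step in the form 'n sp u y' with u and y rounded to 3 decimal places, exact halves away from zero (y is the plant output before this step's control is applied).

0 -2 -3.500 0.000
1 -2 2.094 -2.625
2 -2 -5.723 0.520
3 -2 4.220 -4.084
4 -2 -9.169 1.531
5 -2 8.323 -6.265
6 -2 -14.842 3.737
7 -2 15.694 -9.637
8 -2 -24.579 7.916
9 -2 28.588 -15.268
10 -2 -41.514 15.334
11 -2 51.008 -25.002
12 -2 -71.027 28.255
13 -2 89.994 -41.968

(exact arithmetic carried between steps; '≈' marks a value shown rounded to 6 d.p. or computed from one; I and e_prev carry over from the previous line; the table rounds u and y to 3 d.p., halves away from zero)
n=0: y=0, sp=-2, e=sp−y=-2; I=-2, D=e−e_prev=-2; u=1/4·(-2)+1/2·(-2)+1·(-2)=-3.5; next y=2/5·0+3/4·(-3.5)=-2.625
n=1: y=-2.625, sp=-2, e=sp−y=0.625; I=-1.375, D=e−e_prev=2.625; u=1/4·0.625+1/2·(-1.375)+1·2.625=2.09375; next y=2/5·(-2.625)+3/4·2.09375≈0.520313
n=2: y≈0.520313, sp=-2, e=sp−y≈-2.520313; I≈-3.895313, D=e−e_prev≈-3.145313; u=1/4·(-2.520313)+1/2·(-3.895313)+1·(-3.145313)≈-5.723047; next y=2/5·0.520313+3/4·(-5.723047)≈-4.084160
n=3: y≈-4.084160, sp=-2, e=sp−y≈2.084160; I≈-1.811152, D=e−e_prev≈4.604473; u=1/4·2.084160+1/2·(-1.811152)+1·4.604473≈4.219937; next y=2/5·(-4.084160)+3/4·4.219937≈1.531288
n=4: y≈1.531288, sp=-2, e=sp−y≈-3.531288; I≈-5.342441, D=e−e_prev≈-5.615448; u=1/4·(-3.531288)+1/2·(-5.342441)+1·(-5.615448)≈-9.169491; next y=2/5·1.531288+3/4·(-9.169491)≈-6.264603
n=5: y≈-6.264603, sp=-2, e=sp−y≈4.264603; I≈-1.077838, D=e−e_prev≈7.795891; u=1/4·4.264603+1/2·(-1.077838)+1·7.795891≈8.323123; next y=2/5·(-6.264603)+3/4·8.323123≈3.736501
n=6: y≈3.736501, sp=-2, e=sp−y≈-5.736501; I≈-6.814339, D=e−e_prev≈-10.001104; u=1/4·(-5.736501)+1/2·(-6.814339)+1·(-10.001104)≈-14.842399; next y=2/5·3.736501+3/4·(-14.842399)≈-9.637199
n=7: y≈-9.637199, sp=-2, e=sp−y≈7.637199; I≈0.822860, D=e−e_prev≈13.373700; u=1/4·7.637199+1/2·0.822860+1·13.373700≈15.694429; next y=2/5·(-9.637199)+3/4·15.694429≈7.915942
n=8: y≈7.915942, sp=-2, e=sp−y≈-9.915942; I≈-9.093083, D=e−e_prev≈-17.553141; u=1/4·(-9.915942)+1/2·(-9.093083)+1·(-17.553141)≈-24.578668; next y=2/5·7.915942+3/4·(-24.578668)≈-15.267624
n=9: y≈-15.267624, sp=-2, e=sp−y≈13.267624; I≈4.174541, D=e−e_prev≈23.183566; u=1/4·13.267624+1/2·4.174541+1·23.183566≈28.587743; next y=2/5·(-15.267624)+3/4·28.587743≈15.333758
n=10: y≈15.333758, sp=-2, e=sp−y≈-17.333758; I≈-13.159216, D=e−e_prev≈-30.601382; u=1/4·(-17.333758)+1/2·(-13.159216)+1·(-30.601382)≈-41.514429; next y=2/5·15.333758+3/4·(-41.514429)≈-25.002319
n=11: y≈-25.002319, sp=-2, e=sp−y≈23.002319; I≈9.843102, D=e−e_prev≈40.336077; u=1/4·23.002319+1/2·9.843102+1·40.336077≈51.008208; next y=2/5·(-25.002319)+3/4·51.008208≈28.255228
n=12: y≈28.255228, sp=-2, e=sp−y≈-30.255228; I≈-20.412126, D=e−e_prev≈-53.257547; u=1/4·(-30.255228)+1/2·(-20.412126)+1·(-53.257547)≈-71.027417; next y=2/5·28.255228+3/4·(-71.027417)≈-41.968471
n=13: y≈-41.968471, sp=-2, e=sp−y≈39.968471; I≈19.556346, D=e−e_prev≈70.223700; u=1/4·39.968471+1/2·19.556346+1·70.223700≈89.993990; next y=2/5·(-41.968471)+3/4·89.993990≈50.708104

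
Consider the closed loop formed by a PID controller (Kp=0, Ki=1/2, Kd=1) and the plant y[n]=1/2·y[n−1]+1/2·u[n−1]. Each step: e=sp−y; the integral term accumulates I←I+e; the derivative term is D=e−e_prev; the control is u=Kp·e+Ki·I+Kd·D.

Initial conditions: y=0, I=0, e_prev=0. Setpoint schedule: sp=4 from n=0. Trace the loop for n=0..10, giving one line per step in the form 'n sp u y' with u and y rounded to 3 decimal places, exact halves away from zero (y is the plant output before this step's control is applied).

(exact arithmetic carried between steps; '≈' marks a value shown rounded to 6 d.p. or computed from one; I and e_prev carry over from the previous line; the table rounds u and y to 3 d.p., halves away from zero)
n=0: y=0, sp=4, e=sp−y=4; I=4, D=e−e_prev=4; u=0·4+1/2·4+1·4=6; next y=1/2·0+1/2·6=3
n=1: y=3, sp=4, e=sp−y=1; I=5, D=e−e_prev=-3; u=0·1+1/2·5+1·(-3)=-0.5; next y=1/2·3+1/2·(-0.5)=1.25
n=2: y=1.25, sp=4, e=sp−y=2.75; I=7.75, D=e−e_prev=1.75; u=0·2.75+1/2·7.75+1·1.75=5.625; next y=1/2·1.25+1/2·5.625=3.4375
n=3: y=3.4375, sp=4, e=sp−y=0.5625; I=8.3125, D=e−e_prev=-2.1875; u=0·0.5625+1/2·8.3125+1·(-2.1875)=1.96875; next y=1/2·3.4375+1/2·1.96875=2.703125
n=4: y=2.703125, sp=4, e=sp−y=1.296875; I=9.609375, D=e−e_prev=0.734375; u=0·1.296875+1/2·9.609375+1·0.734375≈5.539063; next y=1/2·2.703125+1/2·5.539063≈4.121094
n=5: y≈4.121094, sp=4, e=sp−y≈-0.121094; I≈9.488281, D=e−e_prev≈-1.417969; u=0·(-0.121094)+1/2·9.488281+1·(-1.417969)≈3.326172; next y=1/2·4.121094+1/2·3.326172≈3.723633
n=6: y≈3.723633, sp=4, e=sp−y≈0.276367; I≈9.764648, D=e−e_prev≈0.397461; u=0·0.276367+1/2·9.764648+1·0.397461≈5.279785; next y=1/2·3.723633+1/2·5.279785≈4.501709
n=7: y≈4.501709, sp=4, e=sp−y≈-0.501709; I≈9.262939, D=e−e_prev≈-0.778076; u=0·(-0.501709)+1/2·9.262939+1·(-0.778076)≈3.853394; next y=1/2·4.501709+1/2·3.853394≈4.177551
n=8: y≈4.177551, sp=4, e=sp−y≈-0.177551; I≈9.085388, D=e−e_prev≈0.324158; u=0·(-0.177551)+1/2·9.085388+1·0.324158≈4.866852; next y=1/2·4.177551+1/2·4.866852≈4.522202
n=9: y≈4.522202, sp=4, e=sp−y≈-0.522202; I≈8.563187, D=e−e_prev≈-0.344650; u=0·(-0.522202)+1/2·8.563187+1·(-0.344650)≈3.936943; next y=1/2·4.522202+1/2·3.936943≈4.229572
n=10: y≈4.229572, sp=4, e=sp−y≈-0.229572; I≈8.333614, D=e−e_prev≈0.292629; u=0·(-0.229572)+1/2·8.333614+1·0.292629≈4.459436; next y=1/2·4.229572+1/2·4.459436≈4.344504

0 4 6.000 0.000
1 4 -0.500 3.000
2 4 5.625 1.250
3 4 1.969 3.438
4 4 5.539 2.703
5 4 3.326 4.121
6 4 5.280 3.724
7 4 3.853 4.502
8 4 4.867 4.178
9 4 3.937 4.522
10 4 4.459 4.230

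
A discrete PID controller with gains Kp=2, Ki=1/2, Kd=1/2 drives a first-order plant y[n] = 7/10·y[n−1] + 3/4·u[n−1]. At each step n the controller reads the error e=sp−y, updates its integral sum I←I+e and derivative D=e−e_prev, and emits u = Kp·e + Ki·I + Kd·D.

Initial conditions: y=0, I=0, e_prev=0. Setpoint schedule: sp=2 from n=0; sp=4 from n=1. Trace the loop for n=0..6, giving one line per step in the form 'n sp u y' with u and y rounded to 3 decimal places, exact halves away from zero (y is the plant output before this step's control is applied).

0 2 6.000 0.000
1 4 -1.500 4.500
2 4 6.925 2.025
3 4 -7.084 6.611
4 4 15.792 -0.685
5 4 -21.662 11.365
6 4 39.649 -8.291

(exact arithmetic carried between steps; '≈' marks a value shown rounded to 6 d.p. or computed from one; I and e_prev carry over from the previous line; the table rounds u and y to 3 d.p., halves away from zero)
n=0: y=0, sp=2, e=sp−y=2; I=2, D=e−e_prev=2; u=2·2+1/2·2+1/2·2=6; next y=7/10·0+3/4·6=4.5
n=1: y=4.5, sp=4, e=sp−y=-0.5; I=1.5, D=e−e_prev=-2.5; u=2·(-0.5)+1/2·1.5+1/2·(-2.5)=-1.5; next y=7/10·4.5+3/4·(-1.5)=2.025
n=2: y=2.025, sp=4, e=sp−y=1.975; I=3.475, D=e−e_prev=2.475; u=2·1.975+1/2·3.475+1/2·2.475=6.925; next y=7/10·2.025+3/4·6.925=6.61125
n=3: y=6.61125, sp=4, e=sp−y=-2.61125; I=0.86375, D=e−e_prev=-4.58625; u=2·(-2.61125)+1/2·0.86375+1/2·(-4.58625)=-7.08375; next y=7/10·6.61125+3/4·(-7.08375)≈-0.684938
n=4: y≈-0.684938, sp=4, e=sp−y≈4.684938; I≈5.548688, D=e−e_prev≈7.296188; u=2·4.684938+1/2·5.548688+1/2·7.296188≈15.792313; next y=7/10·(-0.684938)+3/4·15.792313≈11.364778
n=5: y≈11.364778, sp=4, e=sp−y≈-7.364778; I≈-1.816091, D=e−e_prev≈-12.049716; u=2·(-7.364778)+1/2·(-1.816091)+1/2·(-12.049716)≈-21.662459; next y=7/10·11.364778+3/4·(-21.662459)≈-8.291500
n=6: y≈-8.291500, sp=4, e=sp−y≈12.291500; I≈10.475409, D=e−e_prev≈19.656278; u=2·12.291500+1/2·10.475409+1/2·19.656278≈39.648843; next y=7/10·(-8.291500)+3/4·39.648843≈23.932583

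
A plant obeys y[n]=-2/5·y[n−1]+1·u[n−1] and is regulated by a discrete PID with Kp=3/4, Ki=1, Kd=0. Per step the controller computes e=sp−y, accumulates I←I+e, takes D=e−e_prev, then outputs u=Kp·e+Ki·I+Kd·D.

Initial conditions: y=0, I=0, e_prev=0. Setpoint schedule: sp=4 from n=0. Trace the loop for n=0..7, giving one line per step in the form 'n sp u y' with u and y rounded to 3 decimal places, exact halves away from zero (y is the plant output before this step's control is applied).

(exact arithmetic carried between steps; '≈' marks a value shown rounded to 6 d.p. or computed from one; I and e_prev carry over from the previous line; the table rounds u and y to 3 d.p., halves away from zero)
n=0: y=0, sp=4, e=sp−y=4; I=4, D=e−e_prev=4; u=3/4·4+1·4+0·4=7; next y=-2/5·0+1·7=7
n=1: y=7, sp=4, e=sp−y=-3; I=1, D=e−e_prev=-7; u=3/4·(-3)+1·1+0·(-7)=-1.25; next y=-2/5·7+1·(-1.25)=-4.05
n=2: y=-4.05, sp=4, e=sp−y=8.05; I=9.05, D=e−e_prev=11.05; u=3/4·8.05+1·9.05+0·11.05=15.0875; next y=-2/5·(-4.05)+1·15.0875=16.7075
n=3: y=16.7075, sp=4, e=sp−y=-12.7075; I=-3.6575, D=e−e_prev=-20.7575; u=3/4·(-12.7075)+1·(-3.6575)+0·(-20.7575)=-13.188125; next y=-2/5·16.7075+1·(-13.188125)=-19.871125
n=4: y=-19.871125, sp=4, e=sp−y=23.871125; I=20.213625, D=e−e_prev=36.578625; u=3/4·23.871125+1·20.213625+0·36.578625≈38.116969; next y=-2/5·(-19.871125)+1·38.116969≈46.065419
n=5: y≈46.065419, sp=4, e=sp−y≈-42.065419; I≈-21.851794, D=e−e_prev≈-65.936544; u=3/4·(-42.065419)+1·(-21.851794)+0·(-65.936544)≈-53.400858; next y=-2/5·46.065419+1·(-53.400858)≈-71.827025
n=6: y≈-71.827025, sp=4, e=sp−y≈75.827025; I≈53.975232, D=e−e_prev≈117.892444; u=3/4·75.827025+1·53.975232+0·117.892444≈110.845501; next y=-2/5·(-71.827025)+1·110.845501≈139.576311
n=7: y≈139.576311, sp=4, e=sp−y≈-135.576311; I≈-81.601079, D=e−e_prev≈-211.403336; u=3/4·(-135.576311)+1·(-81.601079)+0·(-211.403336)≈-183.283312; next y=-2/5·139.576311+1·(-183.283312)≈-239.113836

0 4 7.000 0.000
1 4 -1.250 7.000
2 4 15.088 -4.050
3 4 -13.188 16.708
4 4 38.117 -19.871
5 4 -53.401 46.065
6 4 110.846 -71.827
7 4 -183.283 139.576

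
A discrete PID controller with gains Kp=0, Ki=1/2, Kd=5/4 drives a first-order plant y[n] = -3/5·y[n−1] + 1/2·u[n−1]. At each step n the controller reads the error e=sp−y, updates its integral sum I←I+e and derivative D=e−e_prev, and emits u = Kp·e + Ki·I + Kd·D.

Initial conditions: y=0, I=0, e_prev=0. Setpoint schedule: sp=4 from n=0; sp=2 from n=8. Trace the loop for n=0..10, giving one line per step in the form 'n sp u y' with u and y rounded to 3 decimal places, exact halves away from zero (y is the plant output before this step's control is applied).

0 4 7.000 0.000
1 4 -2.125 3.500
2 4 14.159 -3.163
3 4 -11.832 8.977
4 4 36.343 -11.302
5 4 -44.802 24.953
6 4 99.111 -37.373
7 4 -149.475 71.979
8 2 282.056 -117.925
9 2 -469.850 211.783
10 2 841.505 -361.995

(exact arithmetic carried between steps; '≈' marks a value shown rounded to 6 d.p. or computed from one; I and e_prev carry over from the previous line; the table rounds u and y to 3 d.p., halves away from zero)
n=0: y=0, sp=4, e=sp−y=4; I=4, D=e−e_prev=4; u=0·4+1/2·4+5/4·4=7; next y=-3/5·0+1/2·7=3.5
n=1: y=3.5, sp=4, e=sp−y=0.5; I=4.5, D=e−e_prev=-3.5; u=0·0.5+1/2·4.5+5/4·(-3.5)=-2.125; next y=-3/5·3.5+1/2·(-2.125)=-3.1625
n=2: y=-3.1625, sp=4, e=sp−y=7.1625; I=11.6625, D=e−e_prev=6.6625; u=0·7.1625+1/2·11.6625+5/4·6.6625=14.159375; next y=-3/5·(-3.1625)+1/2·14.159375≈8.977188
n=3: y≈8.977188, sp=4, e=sp−y≈-4.977188; I≈6.685313, D=e−e_prev≈-12.139688; u=0·(-4.977188)+1/2·6.685313+5/4·(-12.139688)≈-11.831953; next y=-3/5·8.977188+1/2·(-11.831953)≈-11.302289
n=4: y≈-11.302289, sp=4, e=sp−y≈15.302289; I≈21.987602, D=e−e_prev≈20.279477; u=0·15.302289+1/2·21.987602+5/4·20.279477≈36.343146; next y=-3/5·(-11.302289)+1/2·36.343146≈24.952947
n=5: y≈24.952947, sp=4, e=sp−y≈-20.952947; I≈1.034655, D=e−e_prev≈-36.255236; u=0·(-20.952947)+1/2·1.034655+5/4·(-36.255236)≈-44.801717; next y=-3/5·24.952947+1/2·(-44.801717)≈-37.372627
n=6: y≈-37.372627, sp=4, e=sp−y≈41.372627; I≈42.407282, D=e−e_prev≈62.325573; u=0·41.372627+1/2·42.407282+5/4·62.325573≈99.110607; next y=-3/5·(-37.372627)+1/2·99.110607≈71.978880
n=7: y≈71.978880, sp=4, e=sp−y≈-67.978880; I≈-25.571598, D=e−e_prev≈-109.351506; u=0·(-67.978880)+1/2·(-25.571598)+5/4·(-109.351506)≈-149.475182; next y=-3/5·71.978880+1/2·(-149.475182)≈-117.924919
n=8: y≈-117.924919, sp=2, e=sp−y≈119.924919; I≈94.353321, D=e−e_prev≈187.903798; u=0·119.924919+1/2·94.353321+5/4·187.903798≈282.056408; next y=-3/5·(-117.924919)+1/2·282.056408≈211.783155
n=9: y≈211.783155, sp=2, e=sp−y≈-209.783155; I≈-115.429835, D=e−e_prev≈-329.708074; u=0·(-209.783155)+1/2·(-115.429835)+5/4·(-329.708074)≈-469.850010; next y=-3/5·211.783155+1/2·(-469.850010)≈-361.994898
n=10: y≈-361.994898, sp=2, e=sp−y≈363.994898; I≈248.565064, D=e−e_prev≈573.778054; u=0·363.994898+1/2·248.565064+5/4·573.778054≈841.505099; next y=-3/5·(-361.994898)+1/2·841.505099≈637.949489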